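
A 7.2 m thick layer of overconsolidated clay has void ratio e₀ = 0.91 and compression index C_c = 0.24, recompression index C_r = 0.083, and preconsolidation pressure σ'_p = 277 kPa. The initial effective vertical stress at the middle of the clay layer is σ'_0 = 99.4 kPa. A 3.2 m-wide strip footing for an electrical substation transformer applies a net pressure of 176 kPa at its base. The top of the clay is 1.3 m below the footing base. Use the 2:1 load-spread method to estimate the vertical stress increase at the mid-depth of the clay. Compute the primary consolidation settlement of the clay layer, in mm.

S_c ≈ 72.1 mm

Mid-depth of clay below the footing base: z = 1.3 + 7.2/2 = 4.9 m.
Stress increase at mid-clay by the 2:1 spreading method:
Δσ = qB/(B+z) = 176×3.2/(3.2+4.9) = 69.531 kPa
Final effective stress: σ'_f = 99.4 + 69.531 = 168.93 kPa.
σ'_f = 168.93 ≤ σ'_p = 277 kPa, so the clay remains overconsolidated and only the recompression index applies:
S_c = C_r·H/(1+e₀)·log₁₀(σ'_f/σ'_0) = 0.083×7.2/1.91×log₁₀(168.93/99.4)
    = 0.31288 × 0.23032 = 0.07206 m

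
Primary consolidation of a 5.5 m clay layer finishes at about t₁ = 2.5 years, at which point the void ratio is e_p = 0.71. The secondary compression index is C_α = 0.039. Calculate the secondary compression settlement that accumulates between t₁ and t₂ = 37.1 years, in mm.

S_s ≈ 147 mm

Secondary compression: S_s = C_α·H/(1+e_p)·log₁₀(t₂/t₁)
S_s = 0.039×5.5/(1+0.71)×log₁₀(37.1/2.5)
    = 0.1254 × 1.171 = 0.1469 m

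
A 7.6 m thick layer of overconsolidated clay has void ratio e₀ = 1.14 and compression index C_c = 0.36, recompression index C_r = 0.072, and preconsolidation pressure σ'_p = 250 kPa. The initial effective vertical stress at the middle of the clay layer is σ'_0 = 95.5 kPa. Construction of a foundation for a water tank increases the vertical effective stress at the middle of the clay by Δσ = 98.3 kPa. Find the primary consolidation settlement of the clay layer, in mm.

S_c ≈ 78.6 mm

Final effective stress: σ'_f = 95.5 + 98.3 = 193.8 kPa.
σ'_f = 193.8 ≤ σ'_p = 250 kPa, so the clay remains overconsolidated and only the recompression index applies:
S_c = C_r·H/(1+e₀)·log₁₀(σ'_f/σ'_0) = 0.072×7.6/2.14×log₁₀(193.8/95.5)
    = 0.2557 × 0.30735 = 0.07859 m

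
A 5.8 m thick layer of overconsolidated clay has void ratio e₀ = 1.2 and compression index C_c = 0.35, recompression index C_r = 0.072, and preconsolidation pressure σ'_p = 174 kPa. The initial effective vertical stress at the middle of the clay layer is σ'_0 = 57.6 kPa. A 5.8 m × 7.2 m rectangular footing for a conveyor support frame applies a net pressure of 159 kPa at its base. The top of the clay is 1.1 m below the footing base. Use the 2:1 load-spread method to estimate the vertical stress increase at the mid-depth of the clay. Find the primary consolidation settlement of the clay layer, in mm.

S_c ≈ 59.2 mm

Mid-depth of clay below the footing base: z = 1.1 + 5.8/2 = 4 m.
Stress increase at mid-clay by the 2:1 spreading method:
Δσ = qBL/((B+z)(L+z)) = 159×5.8×7.2/((5.8+4)(7.2+4)) = 60.494 kPa
Final effective stress: σ'_f = 57.6 + 60.494 = 118.09 kPa.
σ'_f = 118.09 ≤ σ'_p = 174 kPa, so the clay remains overconsolidated and only the recompression index applies:
S_c = C_r·H/(1+e₀)·log₁₀(σ'_f/σ'_0) = 0.072×5.8/2.2×log₁₀(118.09/57.6)
    = 0.18982 × 0.31179 = 0.05918 m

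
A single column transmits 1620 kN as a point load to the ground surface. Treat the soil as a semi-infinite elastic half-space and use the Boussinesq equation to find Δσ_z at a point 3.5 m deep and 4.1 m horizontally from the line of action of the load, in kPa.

Δσ_z ≈ 7.28 kPa

Boussinesq vertical stress below a point load on an elastic half-space:
Δσ_z = 3P/(2πz²) · [1 + (r/z)²]^(−5/2)
r/z = 4.1/3.5 = 1.1714; [1+(r/z)²]^(−5/2) = 0.11537.
Δσ_z = 3×1620/(2π×3.5²) × 0.11537 = 63.142 × 0.11537 = 7.285 kPa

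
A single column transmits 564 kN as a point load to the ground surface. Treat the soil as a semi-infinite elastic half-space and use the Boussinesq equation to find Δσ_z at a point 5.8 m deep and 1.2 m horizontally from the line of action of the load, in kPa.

Boussinesq vertical stress below a point load on an elastic half-space:
Δσ_z = 3P/(2πz²) · [1 + (r/z)²]^(−5/2)
r/z = 1.2/5.8 = 0.2069; [1+(r/z)²]^(−5/2) = 0.90052.
Δσ_z = 3×564/(2π×5.8²) × 0.90052 = 8.0051 × 0.90052 = 7.209 kPa

Δσ_z ≈ 7.21 kPa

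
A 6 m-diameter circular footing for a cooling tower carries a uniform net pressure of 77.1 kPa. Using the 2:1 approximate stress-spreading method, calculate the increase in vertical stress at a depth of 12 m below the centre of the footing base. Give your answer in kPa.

By the 2:1 method the load spreads at 1 horizontal : 2 vertical, so at depth z the loaded area has grown by z in each plan dimension:
Δσ ≈ qD²/(D+z)² = 77.1×6²/(6+12)² = 8.5667 kPa

Δσ_z ≈ 8.57 kPa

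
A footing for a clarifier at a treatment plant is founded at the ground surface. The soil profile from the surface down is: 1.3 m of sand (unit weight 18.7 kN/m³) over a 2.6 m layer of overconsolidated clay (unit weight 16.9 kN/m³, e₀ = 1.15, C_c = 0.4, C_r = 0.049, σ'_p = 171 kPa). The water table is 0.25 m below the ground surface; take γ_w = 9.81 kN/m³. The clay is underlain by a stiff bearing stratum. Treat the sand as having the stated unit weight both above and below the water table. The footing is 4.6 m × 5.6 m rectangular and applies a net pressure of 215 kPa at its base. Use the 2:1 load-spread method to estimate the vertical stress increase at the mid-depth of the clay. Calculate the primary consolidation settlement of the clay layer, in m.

Mid-depth of clay below the ground surface: z = 1.3 + 2.6/2 = 2.6 m.
Total vertical stress at mid-clay: σ_v = 18.7×1.3 + 16.9×1.3 = 46.28 kPa.
Pore pressure: u = 9.81×(2.6 − 0.25) = 23.054 kPa.
Initial effective stress: σ'_0 = σ_v − u = 46.28 − 23.054 = 23.226 kPa.
Stress increase at mid-clay by the 2:1 spreading method:
Δσ = qBL/((B+z)(L+z)) = 215×4.6×5.6/((4.6+2.6)(5.6+2.6)) = 93.808 kPa
Final effective stress: σ'_f = 23.226 + 93.808 = 117.03 kPa.
σ'_f = 117.03 ≤ σ'_p = 171 kPa, so the clay remains overconsolidated and only the recompression index applies:
S_c = C_r·H/(1+e₀)·log₁₀(σ'_f/σ'_0) = 0.049×2.6/2.15×log₁₀(117.03/23.226)
    = 0.059256 × 0.70232 = 0.04162 m

S_c ≈ 0.0416 m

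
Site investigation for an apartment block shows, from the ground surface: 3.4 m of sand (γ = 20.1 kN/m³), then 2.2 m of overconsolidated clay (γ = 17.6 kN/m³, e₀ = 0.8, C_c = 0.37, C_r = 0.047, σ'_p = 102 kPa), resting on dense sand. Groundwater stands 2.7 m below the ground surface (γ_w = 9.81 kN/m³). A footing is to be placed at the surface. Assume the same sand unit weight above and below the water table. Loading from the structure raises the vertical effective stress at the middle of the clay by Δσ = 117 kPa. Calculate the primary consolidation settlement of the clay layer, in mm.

S_c ≈ 128 mm

Mid-depth of clay below the ground surface: z = 3.4 + 2.2/2 = 4.5 m.
Total vertical stress at mid-clay: σ_v = 20.1×3.4 + 17.6×1.1 = 87.7 kPa.
Pore pressure: u = 9.81×(4.5 − 2.7) = 17.658 kPa.
Initial effective stress: σ'_0 = σ_v − u = 87.7 − 17.658 = 70.042 kPa.
Final effective stress: σ'_f = 70.042 + 117 = 187.04 kPa.
σ'_f = 187.04 > σ'_p = 102 kPa, so the stress path crosses the preconsolidation pressure — recompression up to σ'_p, then virgin compression beyond:
S_c = H/(1+e₀)·[C_r·log₁₀(σ'_p/σ'_0) + C_c·log₁₀(σ'_f/σ'_p)]
    = 2.2/1.8 × [0.047×log₁₀(102/70.042) + 0.37×log₁₀(187.04/102)]
    = 1.2222 × [0.0076724 + 0.097434] = 0.1285 m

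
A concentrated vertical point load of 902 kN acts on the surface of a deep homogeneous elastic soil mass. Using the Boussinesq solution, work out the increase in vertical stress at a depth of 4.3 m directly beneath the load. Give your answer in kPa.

Δσ_z ≈ 23.3 kPa

Boussinesq vertical stress below a point load on an elastic half-space:
Δσ_z = 3P/(2πz²) · [1 + (r/z)²]^(−5/2)
r/z = 0/4.3 = 0; [1+(r/z)²]^(−5/2) = 1.
Δσ_z = 3×902/(2π×4.3²) × 1 = 23.292 × 1 = 23.29 kPa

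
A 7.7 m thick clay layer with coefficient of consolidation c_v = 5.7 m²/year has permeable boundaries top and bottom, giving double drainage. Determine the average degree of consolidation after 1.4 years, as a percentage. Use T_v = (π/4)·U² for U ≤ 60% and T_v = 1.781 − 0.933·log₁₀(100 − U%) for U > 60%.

U ≈ 78.5 %

Drainage path length: H_d = H/2 = 3.85 m (double drainage).
T_v = c_v·t/H_d² = 5.7×1.4/3.85² = 0.53837.
T_v = 0.53837 corresponds to the U > 60% branch:
U = 1 − 10^((1.781 − T_v)/0.933)/100 = 0.7853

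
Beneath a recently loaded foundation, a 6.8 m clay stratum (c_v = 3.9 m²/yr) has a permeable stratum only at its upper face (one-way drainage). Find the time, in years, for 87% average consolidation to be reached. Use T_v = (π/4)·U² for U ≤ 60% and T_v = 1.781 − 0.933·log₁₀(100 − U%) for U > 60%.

t ≈ 8.79 years

Drainage path length: H_d = H = 6.8 m (single drainage).
U > 60%: T_v = 1.781 − 0.933·log₁₀(100 − 87) = 0.74169.
t = T_v·H_d²/c_v = 0.74169×6.8²/3.9 = 8.794 years.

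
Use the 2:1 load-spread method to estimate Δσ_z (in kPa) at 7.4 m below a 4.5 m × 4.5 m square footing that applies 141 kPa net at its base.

Δσ_z ≈ 20.2 kPa

By the 2:1 method the load spreads at 1 horizontal : 2 vertical, so at depth z the loaded area has grown by z in each plan dimension:
Δσ = qBL/((B+z)(L+z)) = 141×4.5×4.5/((4.5+7.4)(4.5+7.4)) = 20.163 kPa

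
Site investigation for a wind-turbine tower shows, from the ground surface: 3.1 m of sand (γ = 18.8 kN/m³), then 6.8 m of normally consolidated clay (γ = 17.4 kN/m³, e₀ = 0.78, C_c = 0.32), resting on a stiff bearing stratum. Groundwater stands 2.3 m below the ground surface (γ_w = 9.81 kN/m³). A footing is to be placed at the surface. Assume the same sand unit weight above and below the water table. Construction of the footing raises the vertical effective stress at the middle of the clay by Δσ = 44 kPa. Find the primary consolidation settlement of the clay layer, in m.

Mid-depth of clay below the ground surface: z = 3.1 + 6.8/2 = 6.5 m.
Total vertical stress at mid-clay: σ_v = 18.8×3.1 + 17.4×3.4 = 117.44 kPa.
Pore pressure: u = 9.81×(6.5 − 2.3) = 41.202 kPa.
Initial effective stress: σ'_0 = σ_v − u = 117.44 − 41.202 = 76.238 kPa.
Final effective stress: σ'_f = σ'_0 + Δσ = 76.238 + 44 = 120.24 kPa.
Normally consolidated clay, so the full stress increment lies on the virgin compression line:
S_c = C_c·H/(1+e₀)·log₁₀(σ'_f/σ'_0) = 0.32×6.8/(1+0.78)×log₁₀(120.24/76.238)
    = 1.2225 × 0.19788 = 0.2419 m

S_c ≈ 0.242 m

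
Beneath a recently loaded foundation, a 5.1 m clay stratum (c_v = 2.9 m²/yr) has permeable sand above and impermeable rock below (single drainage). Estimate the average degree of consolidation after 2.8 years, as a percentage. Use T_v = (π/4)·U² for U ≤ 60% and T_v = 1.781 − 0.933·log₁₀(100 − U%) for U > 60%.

Drainage path length: H_d = H = 5.1 m (single drainage).
T_v = c_v·t/H_d² = 2.9×2.8/5.1² = 0.31219.
T_v = 0.31219 corresponds to the U > 60% branch:
U = 1 − 10^((1.781 − T_v)/0.933)/100 = 0.6248

U ≈ 62.5 %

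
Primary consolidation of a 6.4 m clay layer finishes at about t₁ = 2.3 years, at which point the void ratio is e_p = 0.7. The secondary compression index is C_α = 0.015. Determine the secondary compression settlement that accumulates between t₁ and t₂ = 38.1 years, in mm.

S_s ≈ 68.8 mm

Secondary compression: S_s = C_α·H/(1+e_p)·log₁₀(t₂/t₁)
S_s = 0.015×6.4/(1+0.7)×log₁₀(38.1/2.3)
    = 0.05647 × 1.219 = 0.06885 m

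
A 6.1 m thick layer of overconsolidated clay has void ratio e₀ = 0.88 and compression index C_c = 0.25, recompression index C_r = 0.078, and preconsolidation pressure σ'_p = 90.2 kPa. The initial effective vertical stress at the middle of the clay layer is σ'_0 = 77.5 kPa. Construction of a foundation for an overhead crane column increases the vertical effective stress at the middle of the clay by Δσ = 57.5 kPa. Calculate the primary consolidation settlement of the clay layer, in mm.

Final effective stress: σ'_f = 77.5 + 57.5 = 135 kPa.
σ'_f = 135 > σ'_p = 90.2 kPa, so the stress path crosses the preconsolidation pressure — recompression up to σ'_p, then virgin compression beyond:
S_c = H/(1+e₀)·[C_r·log₁₀(σ'_p/σ'_0) + C_c·log₁₀(σ'_f/σ'_p)]
    = 6.1/1.88 × [0.078×log₁₀(90.2/77.5) + 0.25×log₁₀(135/90.2)]
    = 3.2447 × [0.0051406 + 0.043782] = 0.1587 m

S_c ≈ 159 mm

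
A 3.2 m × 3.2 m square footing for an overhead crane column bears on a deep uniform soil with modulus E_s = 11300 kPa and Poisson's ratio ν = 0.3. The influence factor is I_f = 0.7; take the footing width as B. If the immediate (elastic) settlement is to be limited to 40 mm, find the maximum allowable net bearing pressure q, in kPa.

S_e = q·B·(1−ν²)/E_s · I_f  ⇒  q = S_e·E_s / (B·(1−ν²)·I_f).
q = 0.04 × 11300 / (3.2 × 0.91 × 0.7) = 221.7 kPa

q ≈ 222 kPa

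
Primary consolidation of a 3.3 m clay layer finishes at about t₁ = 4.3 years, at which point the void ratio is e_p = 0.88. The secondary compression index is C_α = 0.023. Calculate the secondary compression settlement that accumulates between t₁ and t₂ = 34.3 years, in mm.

S_s ≈ 36.4 mm

Secondary compression: S_s = C_α·H/(1+e_p)·log₁₀(t₂/t₁)
S_s = 0.023×3.3/(1+0.88)×log₁₀(34.3/4.3)
    = 0.04037 × 0.9018 = 0.03641 m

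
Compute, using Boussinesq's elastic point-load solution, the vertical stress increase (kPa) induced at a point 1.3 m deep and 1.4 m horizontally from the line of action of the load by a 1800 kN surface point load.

Boussinesq vertical stress below a point load on an elastic half-space:
Δσ_z = 3P/(2πz²) · [1 + (r/z)²]^(−5/2)
r/z = 1.4/1.3 = 1.0769; [1+(r/z)²]^(−5/2) = 0.14588.
Δσ_z = 3×1800/(2π×1.3²) × 0.14588 = 508.54 × 0.14588 = 74.19 kPa

Δσ_z ≈ 74.2 kPa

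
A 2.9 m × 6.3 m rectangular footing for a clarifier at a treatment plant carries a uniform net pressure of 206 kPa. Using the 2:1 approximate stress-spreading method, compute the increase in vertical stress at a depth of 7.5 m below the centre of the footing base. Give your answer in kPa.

By the 2:1 method the load spreads at 1 horizontal : 2 vertical, so at depth z the loaded area has grown by z in each plan dimension:
Δσ = qBL/((B+z)(L+z)) = 206×2.9×6.3/((2.9+7.5)(6.3+7.5)) = 26.224 kPa

Δσ_z ≈ 26.2 kPa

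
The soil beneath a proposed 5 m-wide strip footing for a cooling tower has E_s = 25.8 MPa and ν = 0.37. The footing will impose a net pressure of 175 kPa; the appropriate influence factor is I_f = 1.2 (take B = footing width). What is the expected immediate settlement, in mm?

S_e ≈ 35.1 mm

Immediate (elastic) settlement: S_e = q·B·(1−ν²)/E_s · I_f.
E_s = 25.8 MPa = 25800 kPa.
S_e = 175 × 5 × (1 − 0.37²) / 25800 × 1.2
    = 175 × 5 × 0.8631 / 25800 × 1.2
    = 0.03513 m = 35.13 mm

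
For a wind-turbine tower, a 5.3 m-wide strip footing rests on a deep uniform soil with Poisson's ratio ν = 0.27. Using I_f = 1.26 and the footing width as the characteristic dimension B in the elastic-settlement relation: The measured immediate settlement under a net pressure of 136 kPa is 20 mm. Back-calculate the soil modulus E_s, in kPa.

E_s ≈ 42100 kPa

S_e = q·B·(1−ν²)/E_s · I_f  ⇒  E_s = q·B·(1−ν²)·I_f / S_e.
E_s = 136 × 5.3 × 0.9271 × 1.26 / 0.02 = 42100 kPa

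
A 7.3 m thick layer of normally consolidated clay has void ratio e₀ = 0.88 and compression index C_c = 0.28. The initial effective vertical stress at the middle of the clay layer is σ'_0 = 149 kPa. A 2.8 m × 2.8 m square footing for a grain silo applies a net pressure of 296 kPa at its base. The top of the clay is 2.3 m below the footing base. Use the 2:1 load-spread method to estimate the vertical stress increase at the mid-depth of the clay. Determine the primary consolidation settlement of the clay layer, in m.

Mid-depth of clay below the footing base: z = 2.3 + 7.3/2 = 5.95 m.
Stress increase at mid-clay by the 2:1 spreading method:
Δσ = qBL/((B+z)(L+z)) = 296×2.8×2.8/((2.8+5.95)(2.8+5.95)) = 30.31 kPa
Final effective stress: σ'_f = σ'_0 + Δσ = 149 + 30.31 = 179.31 kPa.
Normally consolidated clay, so the full stress increment lies on the virgin compression line:
S_c = C_c·H/(1+e₀)·log₁₀(σ'_f/σ'_0) = 0.28×7.3/(1+0.88)×log₁₀(179.31/149)
    = 1.0872 × 0.080418 = 0.08743 m

S_c ≈ 0.0874 m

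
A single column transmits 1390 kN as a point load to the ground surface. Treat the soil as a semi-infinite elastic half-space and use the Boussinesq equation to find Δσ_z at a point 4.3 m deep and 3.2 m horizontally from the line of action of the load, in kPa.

Boussinesq vertical stress below a point load on an elastic half-space:
Δσ_z = 3P/(2πz²) · [1 + (r/z)²]^(−5/2)
r/z = 3.2/4.3 = 0.74419; [1+(r/z)²]^(−5/2) = 0.33228.
Δσ_z = 3×1390/(2π×4.3²) × 0.33228 = 35.894 × 0.33228 = 11.93 kPa

Δσ_z ≈ 11.9 kPa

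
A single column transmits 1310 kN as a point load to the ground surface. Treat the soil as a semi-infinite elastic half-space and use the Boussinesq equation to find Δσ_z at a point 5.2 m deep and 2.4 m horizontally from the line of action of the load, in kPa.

Boussinesq vertical stress below a point load on an elastic half-space:
Δσ_z = 3P/(2πz²) · [1 + (r/z)²]^(−5/2)
r/z = 2.4/5.2 = 0.46154; [1+(r/z)²]^(−5/2) = 0.61707.
Δσ_z = 3×1310/(2π×5.2²) × 0.61707 = 23.132 × 0.61707 = 14.27 kPa

Δσ_z ≈ 14.3 kPa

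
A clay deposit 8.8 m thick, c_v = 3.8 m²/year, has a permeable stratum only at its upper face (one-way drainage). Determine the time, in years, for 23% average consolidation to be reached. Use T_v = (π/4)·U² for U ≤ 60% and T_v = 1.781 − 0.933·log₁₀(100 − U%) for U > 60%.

t ≈ 0.847 years

Drainage path length: H_d = H = 8.8 m (single drainage).
U ≤ 60%: T_v = (π/4)·U² = (π/4)×0.23² = 0.041548.
t = T_v·H_d²/c_v = 0.041548×8.8²/3.8 = 0.8467 years.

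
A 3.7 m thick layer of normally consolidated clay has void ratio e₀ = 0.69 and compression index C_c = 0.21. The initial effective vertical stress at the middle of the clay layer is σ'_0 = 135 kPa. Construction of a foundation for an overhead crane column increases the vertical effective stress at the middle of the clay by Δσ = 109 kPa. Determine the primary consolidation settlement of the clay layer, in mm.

S_c ≈ 118 mm

Final effective stress: σ'_f = σ'_0 + Δσ = 135 + 109 = 244 kPa.
Normally consolidated clay, so the full stress increment lies on the virgin compression line:
S_c = C_c·H/(1+e₀)·log₁₀(σ'_f/σ'_0) = 0.21×3.7/(1+0.69)×log₁₀(244/135)
    = 0.45976 × 0.25706 = 0.1182 m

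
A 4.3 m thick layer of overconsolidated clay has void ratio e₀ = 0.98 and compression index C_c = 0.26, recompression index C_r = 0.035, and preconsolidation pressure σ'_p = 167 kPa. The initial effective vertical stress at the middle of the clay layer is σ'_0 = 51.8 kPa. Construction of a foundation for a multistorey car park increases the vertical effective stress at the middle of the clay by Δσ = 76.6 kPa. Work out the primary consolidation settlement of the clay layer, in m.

Final effective stress: σ'_f = 51.8 + 76.6 = 128.4 kPa.
σ'_f = 128.4 ≤ σ'_p = 167 kPa, so the clay remains overconsolidated and only the recompression index applies:
S_c = C_r·H/(1+e₀)·log₁₀(σ'_f/σ'_0) = 0.035×4.3/1.98×log₁₀(128.4/51.8)
    = 0.07601 × 0.39424 = 0.02997 m

S_c ≈ 0.03 m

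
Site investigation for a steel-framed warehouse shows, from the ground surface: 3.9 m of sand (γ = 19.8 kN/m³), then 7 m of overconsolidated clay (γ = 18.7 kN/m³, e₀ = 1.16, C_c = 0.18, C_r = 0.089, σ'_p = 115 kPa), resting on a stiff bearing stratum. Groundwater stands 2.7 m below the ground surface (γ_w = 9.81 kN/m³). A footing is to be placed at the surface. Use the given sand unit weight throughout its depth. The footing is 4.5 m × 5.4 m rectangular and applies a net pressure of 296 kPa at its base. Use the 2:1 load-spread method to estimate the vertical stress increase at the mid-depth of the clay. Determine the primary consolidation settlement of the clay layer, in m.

Mid-depth of clay below the ground surface: z = 3.9 + 7/2 = 7.4 m.
Total vertical stress at mid-clay: σ_v = 19.8×3.9 + 18.7×3.5 = 142.67 kPa.
Pore pressure: u = 9.81×(7.4 − 2.7) = 46.107 kPa.
Initial effective stress: σ'_0 = σ_v − u = 142.67 − 46.107 = 96.563 kPa.
Stress increase at mid-clay by the 2:1 spreading method:
Δσ = qBL/((B+z)(L+z)) = 296×4.5×5.4/((4.5+7.4)(5.4+7.4)) = 47.222 kPa
Final effective stress: σ'_f = 96.563 + 47.222 = 143.78 kPa.
σ'_f = 143.78 > σ'_p = 115 kPa, so the stress path crosses the preconsolidation pressure — recompression up to σ'_p, then virgin compression beyond:
S_c = H/(1+e₀)·[C_r·log₁₀(σ'_p/σ'_0) + C_c·log₁₀(σ'_f/σ'_p)]
    = 7/2.16 × [0.089×log₁₀(115/96.563) + 0.18×log₁₀(143.78/115)]
    = 3.2407 × [0.006754 + 0.01746] = 0.07847 m

S_c ≈ 0.0785 m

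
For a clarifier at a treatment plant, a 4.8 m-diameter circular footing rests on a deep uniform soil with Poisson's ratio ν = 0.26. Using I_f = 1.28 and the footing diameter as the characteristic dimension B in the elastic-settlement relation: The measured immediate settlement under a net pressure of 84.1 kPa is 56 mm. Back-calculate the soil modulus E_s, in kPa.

E_s ≈ 8600 kPa

S_e = q·B·(1−ν²)/E_s · I_f  ⇒  E_s = q·B·(1−ν²)·I_f / S_e.
E_s = 84.1 × 4.8 × 0.9324 × 1.28 / 0.056 = 8603 kPa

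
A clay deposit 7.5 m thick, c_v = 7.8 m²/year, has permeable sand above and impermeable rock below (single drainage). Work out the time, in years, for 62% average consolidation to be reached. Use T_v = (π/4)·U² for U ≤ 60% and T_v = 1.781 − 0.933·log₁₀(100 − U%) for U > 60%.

Drainage path length: H_d = H = 7.5 m (single drainage).
U > 60%: T_v = 1.781 − 0.933·log₁₀(100 − 62) = 0.30706.
t = T_v·H_d²/c_v = 0.30706×7.5²/7.8 = 2.214 years.

t ≈ 2.21 years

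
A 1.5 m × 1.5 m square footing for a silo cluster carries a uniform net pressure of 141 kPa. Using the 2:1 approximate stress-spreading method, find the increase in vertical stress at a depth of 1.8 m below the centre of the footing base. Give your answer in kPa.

By the 2:1 method the load spreads at 1 horizontal : 2 vertical, so at depth z the loaded area has grown by z in each plan dimension:
Δσ = qBL/((B+z)(L+z)) = 141×1.5×1.5/((1.5+1.8)(1.5+1.8)) = 29.132 kPa

Δσ_z ≈ 29.1 kPa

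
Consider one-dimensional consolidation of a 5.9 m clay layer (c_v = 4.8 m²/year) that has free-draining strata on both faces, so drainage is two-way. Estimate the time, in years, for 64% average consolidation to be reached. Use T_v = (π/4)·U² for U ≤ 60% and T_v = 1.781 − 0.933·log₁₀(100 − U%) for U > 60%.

t ≈ 0.596 years

Drainage path length: H_d = H/2 = 2.95 m (double drainage).
U > 60%: T_v = 1.781 − 0.933·log₁₀(100 − 64) = 0.32897.
t = T_v·H_d²/c_v = 0.32897×2.95²/4.8 = 0.5964 years.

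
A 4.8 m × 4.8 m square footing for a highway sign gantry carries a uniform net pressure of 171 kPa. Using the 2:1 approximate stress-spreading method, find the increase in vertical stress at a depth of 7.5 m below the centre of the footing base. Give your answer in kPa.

By the 2:1 method the load spreads at 1 horizontal : 2 vertical, so at depth z the loaded area has grown by z in each plan dimension:
Δσ = qBL/((B+z)(L+z)) = 171×4.8×4.8/((4.8+7.5)(4.8+7.5)) = 26.042 kPa

Δσ_z ≈ 26 kPa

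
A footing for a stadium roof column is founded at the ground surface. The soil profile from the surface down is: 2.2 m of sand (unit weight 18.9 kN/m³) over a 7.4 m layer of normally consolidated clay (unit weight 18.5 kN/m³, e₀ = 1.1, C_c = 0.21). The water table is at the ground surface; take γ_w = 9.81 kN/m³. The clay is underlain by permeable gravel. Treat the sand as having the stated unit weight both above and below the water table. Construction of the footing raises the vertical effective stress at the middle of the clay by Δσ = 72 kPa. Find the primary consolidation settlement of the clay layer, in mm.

S_c ≈ 279 mm

Mid-depth of clay below the ground surface: z = 2.2 + 7.4/2 = 5.9 m.
Total vertical stress at mid-clay: σ_v = 18.9×2.2 + 18.5×3.7 = 110.03 kPa.
Pore pressure: u = 9.81×(5.9 − 0) = 57.879 kPa.
Initial effective stress: σ'_0 = σ_v − u = 110.03 − 57.879 = 52.151 kPa.
Final effective stress: σ'_f = σ'_0 + Δσ = 52.151 + 72 = 124.15 kPa.
Normally consolidated clay, so the full stress increment lies on the virgin compression line:
S_c = C_c·H/(1+e₀)·log₁₀(σ'_f/σ'_0) = 0.21×7.4/(1+1.1)×log₁₀(124.15/52.151)
    = 0.74 × 0.37668 = 0.2787 m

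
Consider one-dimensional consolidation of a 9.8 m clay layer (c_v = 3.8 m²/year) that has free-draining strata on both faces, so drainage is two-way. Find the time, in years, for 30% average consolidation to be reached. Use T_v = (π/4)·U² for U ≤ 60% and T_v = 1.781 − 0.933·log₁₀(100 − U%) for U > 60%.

Drainage path length: H_d = H/2 = 4.9 m (double drainage).
U ≤ 60%: T_v = (π/4)·U² = (π/4)×0.3² = 0.070686.
t = T_v·H_d²/c_v = 0.070686×4.9²/3.8 = 0.4466 years.

t ≈ 0.447 years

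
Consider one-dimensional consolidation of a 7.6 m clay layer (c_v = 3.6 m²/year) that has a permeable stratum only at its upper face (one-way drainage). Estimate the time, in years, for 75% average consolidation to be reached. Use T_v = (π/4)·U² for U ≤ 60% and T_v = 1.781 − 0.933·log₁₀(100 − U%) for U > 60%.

Drainage path length: H_d = H = 7.6 m (single drainage).
U > 60%: T_v = 1.781 − 0.933·log₁₀(100 − 75) = 0.47672.
t = T_v·H_d²/c_v = 0.47672×7.6²/3.6 = 7.649 years.

t ≈ 7.65 years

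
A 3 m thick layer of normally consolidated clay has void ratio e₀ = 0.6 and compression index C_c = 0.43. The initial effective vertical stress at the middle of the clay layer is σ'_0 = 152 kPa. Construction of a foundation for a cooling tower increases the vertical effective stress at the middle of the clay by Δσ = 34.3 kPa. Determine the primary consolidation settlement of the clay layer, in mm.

Final effective stress: σ'_f = σ'_0 + Δσ = 152 + 34.3 = 186.3 kPa.
Normally consolidated clay, so the full stress increment lies on the virgin compression line:
S_c = C_c·H/(1+e₀)·log₁₀(σ'_f/σ'_0) = 0.43×3/(1+0.6)×log₁₀(186.3/152)
    = 0.80625 × 0.088369 = 0.07125 m

S_c ≈ 71.2 mm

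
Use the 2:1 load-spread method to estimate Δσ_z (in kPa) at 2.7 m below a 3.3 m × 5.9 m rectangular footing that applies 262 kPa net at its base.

Δσ_z ≈ 98.9 kPa

By the 2:1 method the load spreads at 1 horizontal : 2 vertical, so at depth z the loaded area has grown by z in each plan dimension:
Δσ = qBL/((B+z)(L+z)) = 262×3.3×5.9/((3.3+2.7)(5.9+2.7)) = 98.859 kPa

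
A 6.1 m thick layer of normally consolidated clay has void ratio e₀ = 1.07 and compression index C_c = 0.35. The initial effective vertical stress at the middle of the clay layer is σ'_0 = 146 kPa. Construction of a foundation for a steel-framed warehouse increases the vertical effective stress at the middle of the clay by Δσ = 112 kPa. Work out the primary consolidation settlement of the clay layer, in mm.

S_c ≈ 255 mm

Final effective stress: σ'_f = σ'_0 + Δσ = 146 + 112 = 258 kPa.
Normally consolidated clay, so the full stress increment lies on the virgin compression line:
S_c = C_c·H/(1+e₀)·log₁₀(σ'_f/σ'_0) = 0.35×6.1/(1+1.07)×log₁₀(258/146)
    = 1.0314 × 0.24727 = 0.255 m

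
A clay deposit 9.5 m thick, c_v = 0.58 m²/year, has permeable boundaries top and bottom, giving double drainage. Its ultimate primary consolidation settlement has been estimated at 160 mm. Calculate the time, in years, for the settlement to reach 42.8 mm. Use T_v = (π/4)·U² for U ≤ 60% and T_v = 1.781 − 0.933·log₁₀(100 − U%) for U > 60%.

Drainage path length: H_d = H/2 = 4.75 m (double drainage).
U = S(t)/S_ult = 42.8/160 = 0.2675.
U ≤ 60%: T_v = (π/4)·U² = (π/4)×0.2675² = 0.0562.
t = T_v·H_d²/c_v = 0.0562×4.75²/0.58 = 2.186 years.

t ≈ 2.19 years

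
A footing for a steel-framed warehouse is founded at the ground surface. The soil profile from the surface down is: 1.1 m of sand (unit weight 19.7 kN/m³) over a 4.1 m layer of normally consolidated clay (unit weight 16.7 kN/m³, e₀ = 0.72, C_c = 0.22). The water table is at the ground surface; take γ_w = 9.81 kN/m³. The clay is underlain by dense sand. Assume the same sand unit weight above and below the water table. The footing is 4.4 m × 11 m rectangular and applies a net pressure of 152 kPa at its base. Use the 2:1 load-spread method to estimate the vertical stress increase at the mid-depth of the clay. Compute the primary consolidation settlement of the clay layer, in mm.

Mid-depth of clay below the ground surface: z = 1.1 + 4.1/2 = 3.15 m.
Total vertical stress at mid-clay: σ_v = 19.7×1.1 + 16.7×2.05 = 55.905 kPa.
Pore pressure: u = 9.81×(3.15 − 0) = 30.902 kPa.
Initial effective stress: σ'_0 = σ_v − u = 55.905 − 30.902 = 25.003 kPa.
Stress increase at mid-clay by the 2:1 spreading method:
Δσ = qBL/((B+z)(L+z)) = 152×4.4×11/((4.4+3.15)(11+3.15)) = 68.863 kPa
Final effective stress: σ'_f = σ'_0 + Δσ = 25.003 + 68.863 = 93.866 kPa.
Normally consolidated clay, so the full stress increment lies on the virgin compression line:
S_c = C_c·H/(1+e₀)·log₁₀(σ'_f/σ'_0) = 0.22×4.1/(1+0.72)×log₁₀(93.866/25.003)
    = 0.52442 × 0.57452 = 0.3013 m

S_c ≈ 301 mm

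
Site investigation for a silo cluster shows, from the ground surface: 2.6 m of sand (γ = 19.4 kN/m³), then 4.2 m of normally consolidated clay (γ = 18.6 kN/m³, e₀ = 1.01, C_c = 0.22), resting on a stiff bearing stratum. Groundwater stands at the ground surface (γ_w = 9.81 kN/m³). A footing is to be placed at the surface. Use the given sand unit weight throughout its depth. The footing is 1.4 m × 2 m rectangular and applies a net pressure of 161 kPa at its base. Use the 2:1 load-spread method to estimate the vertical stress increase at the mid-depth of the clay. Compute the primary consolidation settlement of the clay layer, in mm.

S_c ≈ 45.2 mm

Mid-depth of clay below the ground surface: z = 2.6 + 4.2/2 = 4.7 m.
Total vertical stress at mid-clay: σ_v = 19.4×2.6 + 18.6×2.1 = 89.5 kPa.
Pore pressure: u = 9.81×(4.7 − 0) = 46.107 kPa.
Initial effective stress: σ'_0 = σ_v − u = 89.5 − 46.107 = 43.393 kPa.
Stress increase at mid-clay by the 2:1 spreading method:
Δσ = qBL/((B+z)(L+z)) = 161×1.4×2/((1.4+4.7)(2+4.7)) = 11.03 kPa
Final effective stress: σ'_f = σ'_0 + Δσ = 43.393 + 11.03 = 54.423 kPa.
Normally consolidated clay, so the full stress increment lies on the virgin compression line:
S_c = C_c·H/(1+e₀)·log₁₀(σ'_f/σ'_0) = 0.22×4.2/(1+1.01)×log₁₀(54.423/43.393)
    = 0.4597 × 0.098363 = 0.04522 m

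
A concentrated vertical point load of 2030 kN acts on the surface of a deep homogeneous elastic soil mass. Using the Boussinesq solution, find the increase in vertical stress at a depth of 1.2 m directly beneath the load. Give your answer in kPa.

Boussinesq vertical stress below a point load on an elastic half-space:
Δσ_z = 3P/(2πz²) · [1 + (r/z)²]^(−5/2)
r/z = 0/1.2 = 0; [1+(r/z)²]^(−5/2) = 1.
Δσ_z = 3×2030/(2π×1.2²) × 1 = 673.09 × 1 = 673.1 kPa

Δσ_z ≈ 673 kPa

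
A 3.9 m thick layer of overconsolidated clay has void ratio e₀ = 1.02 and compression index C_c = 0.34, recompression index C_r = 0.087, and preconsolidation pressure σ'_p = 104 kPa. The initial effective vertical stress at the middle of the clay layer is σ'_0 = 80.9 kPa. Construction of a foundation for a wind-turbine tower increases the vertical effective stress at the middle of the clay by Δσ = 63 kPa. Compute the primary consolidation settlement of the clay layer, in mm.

S_c ≈ 111 mm

Final effective stress: σ'_f = 80.9 + 63 = 143.9 kPa.
σ'_f = 143.9 > σ'_p = 104 kPa, so the stress path crosses the preconsolidation pressure — recompression up to σ'_p, then virgin compression beyond:
S_c = H/(1+e₀)·[C_r·log₁₀(σ'_p/σ'_0) + C_c·log₁₀(σ'_f/σ'_p)]
    = 3.9/2.02 × [0.087×log₁₀(104/80.9) + 0.34×log₁₀(143.9/104)]
    = 1.9307 × [0.0094904 + 0.047949] = 0.1109 m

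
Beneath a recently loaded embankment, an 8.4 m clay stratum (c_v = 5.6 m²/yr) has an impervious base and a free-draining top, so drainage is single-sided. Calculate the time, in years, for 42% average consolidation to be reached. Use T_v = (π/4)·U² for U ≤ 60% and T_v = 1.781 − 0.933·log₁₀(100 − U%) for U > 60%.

t ≈ 1.75 years

Drainage path length: H_d = H = 8.4 m (single drainage).
U ≤ 60%: T_v = (π/4)·U² = (π/4)×0.42² = 0.13854.
t = T_v·H_d²/c_v = 0.13854×8.4²/5.6 = 1.746 years.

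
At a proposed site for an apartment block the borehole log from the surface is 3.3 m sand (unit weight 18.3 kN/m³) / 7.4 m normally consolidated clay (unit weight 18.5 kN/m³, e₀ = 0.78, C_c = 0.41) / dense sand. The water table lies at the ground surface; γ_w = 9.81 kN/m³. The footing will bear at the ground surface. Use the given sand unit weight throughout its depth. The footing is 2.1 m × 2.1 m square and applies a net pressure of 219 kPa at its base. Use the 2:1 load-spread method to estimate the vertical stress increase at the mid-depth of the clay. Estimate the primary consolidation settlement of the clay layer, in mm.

Mid-depth of clay below the ground surface: z = 3.3 + 7.4/2 = 7 m.
Total vertical stress at mid-clay: σ_v = 18.3×3.3 + 18.5×3.7 = 128.84 kPa.
Pore pressure: u = 9.81×(7 − 0) = 68.67 kPa.
Initial effective stress: σ'_0 = σ_v − u = 128.84 − 68.67 = 60.17 kPa.
Stress increase at mid-clay by the 2:1 spreading method:
Δσ = qBL/((B+z)(L+z)) = 219×2.1×2.1/((2.1+7)(2.1+7)) = 11.663 kPa
Final effective stress: σ'_f = σ'_0 + Δσ = 60.17 + 11.663 = 71.833 kPa.
Normally consolidated clay, so the full stress increment lies on the virgin compression line:
S_c = C_c·H/(1+e₀)·log₁₀(σ'_f/σ'_0) = 0.41×7.4/(1+0.78)×log₁₀(71.833/60.17)
    = 1.7045 × 0.076944 = 0.1312 m

S_c ≈ 131 mm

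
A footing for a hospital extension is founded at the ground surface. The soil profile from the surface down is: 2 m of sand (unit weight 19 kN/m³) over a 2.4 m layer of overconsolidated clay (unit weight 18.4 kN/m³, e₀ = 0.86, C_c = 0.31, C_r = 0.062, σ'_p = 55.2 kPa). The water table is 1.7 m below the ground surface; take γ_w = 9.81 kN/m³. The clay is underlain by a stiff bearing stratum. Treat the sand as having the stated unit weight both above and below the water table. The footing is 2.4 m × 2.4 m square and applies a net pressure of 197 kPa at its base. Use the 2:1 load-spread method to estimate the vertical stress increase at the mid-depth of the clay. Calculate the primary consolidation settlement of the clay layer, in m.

Mid-depth of clay below the ground surface: z = 2 + 2.4/2 = 3.2 m.
Total vertical stress at mid-clay: σ_v = 19×2 + 18.4×1.2 = 60.08 kPa.
Pore pressure: u = 9.81×(3.2 − 1.7) = 14.715 kPa.
Initial effective stress: σ'_0 = σ_v − u = 60.08 − 14.715 = 45.365 kPa.
Stress increase at mid-clay by the 2:1 spreading method:
Δσ = qBL/((B+z)(L+z)) = 197×2.4×2.4/((2.4+3.2)(2.4+3.2)) = 36.184 kPa
Final effective stress: σ'_f = 45.365 + 36.184 = 81.549 kPa.
σ'_f = 81.549 > σ'_p = 55.2 kPa, so the stress path crosses the preconsolidation pressure — recompression up to σ'_p, then virgin compression beyond:
S_c = H/(1+e₀)·[C_r·log₁₀(σ'_p/σ'_0) + C_c·log₁₀(σ'_f/σ'_p)]
    = 2.4/1.86 × [0.062×log₁₀(55.2/45.365) + 0.31×log₁₀(81.549/55.2)]
    = 1.2903 × [0.0052835 + 0.052539] = 0.07461 m

S_c ≈ 0.0746 m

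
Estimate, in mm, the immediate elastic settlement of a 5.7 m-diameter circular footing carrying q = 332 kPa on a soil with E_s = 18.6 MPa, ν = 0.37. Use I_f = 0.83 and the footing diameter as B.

Immediate (elastic) settlement: S_e = q·B·(1−ν²)/E_s · I_f.
E_s = 18.6 MPa = 18600 kPa.
S_e = 332 × 5.7 × (1 − 0.37²) / 18600 × 0.83
    = 332 × 5.7 × 0.8631 / 18600 × 0.83
    = 0.07289 m = 72.89 mm

S_e ≈ 72.9 mm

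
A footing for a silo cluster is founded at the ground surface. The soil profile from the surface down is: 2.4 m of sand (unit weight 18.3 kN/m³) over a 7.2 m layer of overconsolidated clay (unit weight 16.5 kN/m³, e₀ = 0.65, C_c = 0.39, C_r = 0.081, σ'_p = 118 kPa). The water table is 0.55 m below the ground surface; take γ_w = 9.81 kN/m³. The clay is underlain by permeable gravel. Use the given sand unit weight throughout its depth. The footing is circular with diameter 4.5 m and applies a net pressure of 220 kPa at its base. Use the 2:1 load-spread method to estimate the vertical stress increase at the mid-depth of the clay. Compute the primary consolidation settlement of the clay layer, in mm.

Mid-depth of clay below the ground surface: z = 2.4 + 7.2/2 = 6 m.
Total vertical stress at mid-clay: σ_v = 18.3×2.4 + 16.5×3.6 = 103.32 kPa.
Pore pressure: u = 9.81×(6 − 0.55) = 53.465 kPa.
Initial effective stress: σ'_0 = σ_v − u = 103.32 − 53.465 = 49.855 kPa.
Stress increase at mid-clay by the 2:1 spreading method:
Δσ ≈ qD²/(D+z)² = 220×4.5²/(4.5+6)² = 40.408 kPa
Final effective stress: σ'_f = 49.855 + 40.408 = 90.263 kPa.
σ'_f = 90.263 ≤ σ'_p = 118 kPa, so the clay remains overconsolidated and only the recompression index applies:
S_c = C_r·H/(1+e₀)·log₁₀(σ'_f/σ'_0) = 0.081×7.2/1.65×log₁₀(90.263/49.855)
    = 0.35345 × 0.2578 = 0.09112 m

S_c ≈ 91.1 mm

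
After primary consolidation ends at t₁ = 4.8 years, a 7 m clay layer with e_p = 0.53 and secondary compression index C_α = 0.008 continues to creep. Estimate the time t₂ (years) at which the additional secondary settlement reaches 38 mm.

t₂ ≈ 52.4 years

S_s = C_α·H/(1+e_p)·log₁₀(t₂/t₁) ⇒ log₁₀(t₂/t₁) = S_s·(1+e_p)/(C_α·H).
log₁₀(t₂/t₁) = 0.038 × (1+0.53) / (0.008×7) = 1.038
t₂ = t₁ × 10^1.038 = 4.8 × 10.92 = 52.41 years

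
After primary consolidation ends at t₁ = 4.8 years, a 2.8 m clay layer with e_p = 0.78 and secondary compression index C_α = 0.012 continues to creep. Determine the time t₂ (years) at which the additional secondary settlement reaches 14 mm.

S_s = C_α·H/(1+e_p)·log₁₀(t₂/t₁) ⇒ log₁₀(t₂/t₁) = S_s·(1+e_p)/(C_α·H).
log₁₀(t₂/t₁) = 0.014 × (1+0.78) / (0.012×2.8) = 0.7417
t₂ = t₁ × 10^0.7417 = 4.8 × 5.517 = 26.48 years

t₂ ≈ 26.5 years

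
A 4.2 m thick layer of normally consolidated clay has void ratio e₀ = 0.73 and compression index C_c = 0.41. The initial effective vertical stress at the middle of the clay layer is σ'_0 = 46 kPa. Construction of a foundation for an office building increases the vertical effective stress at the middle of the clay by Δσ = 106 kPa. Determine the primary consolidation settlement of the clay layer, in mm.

Final effective stress: σ'_f = σ'_0 + Δσ = 46 + 106 = 152 kPa.
Normally consolidated clay, so the full stress increment lies on the virgin compression line:
S_c = C_c·H/(1+e₀)·log₁₀(σ'_f/σ'_0) = 0.41×4.2/(1+0.73)×log₁₀(152/46)
    = 0.99538 × 0.51909 = 0.5167 m

S_c ≈ 517 mm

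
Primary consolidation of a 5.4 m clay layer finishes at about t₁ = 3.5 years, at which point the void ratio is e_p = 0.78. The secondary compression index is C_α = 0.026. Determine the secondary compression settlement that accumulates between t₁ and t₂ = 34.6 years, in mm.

S_s ≈ 78.5 mm

Secondary compression: S_s = C_α·H/(1+e_p)·log₁₀(t₂/t₁)
S_s = 0.026×5.4/(1+0.78)×log₁₀(34.6/3.5)
    = 0.07888 × 0.995 = 0.07848 m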